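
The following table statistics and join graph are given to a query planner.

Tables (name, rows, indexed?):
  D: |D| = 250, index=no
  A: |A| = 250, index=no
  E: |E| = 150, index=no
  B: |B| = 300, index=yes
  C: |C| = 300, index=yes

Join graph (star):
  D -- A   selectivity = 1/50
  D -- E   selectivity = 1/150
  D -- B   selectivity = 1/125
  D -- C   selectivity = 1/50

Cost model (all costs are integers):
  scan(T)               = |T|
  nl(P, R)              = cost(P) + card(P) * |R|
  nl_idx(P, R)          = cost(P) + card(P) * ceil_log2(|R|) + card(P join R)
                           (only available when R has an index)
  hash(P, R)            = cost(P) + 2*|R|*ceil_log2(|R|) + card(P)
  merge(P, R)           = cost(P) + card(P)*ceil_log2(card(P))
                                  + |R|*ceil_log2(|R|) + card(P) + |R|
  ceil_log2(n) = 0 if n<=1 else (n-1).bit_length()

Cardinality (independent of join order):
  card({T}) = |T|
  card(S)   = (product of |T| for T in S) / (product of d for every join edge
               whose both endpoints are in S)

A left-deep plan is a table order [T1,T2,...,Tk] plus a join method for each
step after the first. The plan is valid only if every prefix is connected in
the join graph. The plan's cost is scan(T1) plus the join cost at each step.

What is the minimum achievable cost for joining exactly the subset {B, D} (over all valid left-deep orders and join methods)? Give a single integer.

3100

Selinger DP over subsets of {B,D}:
  {D}: scan cost=250, card=250
  {B}: scan cost=300, card=300
  {BD}: card=600; try (B,nl_idx)→3100, (D,hash)→4600, (B,merge)→5500, (D,merge)→5550, (B,hash)→5900, (B,nl)→75250 …(+1); best=3100 via (B,nl_idx)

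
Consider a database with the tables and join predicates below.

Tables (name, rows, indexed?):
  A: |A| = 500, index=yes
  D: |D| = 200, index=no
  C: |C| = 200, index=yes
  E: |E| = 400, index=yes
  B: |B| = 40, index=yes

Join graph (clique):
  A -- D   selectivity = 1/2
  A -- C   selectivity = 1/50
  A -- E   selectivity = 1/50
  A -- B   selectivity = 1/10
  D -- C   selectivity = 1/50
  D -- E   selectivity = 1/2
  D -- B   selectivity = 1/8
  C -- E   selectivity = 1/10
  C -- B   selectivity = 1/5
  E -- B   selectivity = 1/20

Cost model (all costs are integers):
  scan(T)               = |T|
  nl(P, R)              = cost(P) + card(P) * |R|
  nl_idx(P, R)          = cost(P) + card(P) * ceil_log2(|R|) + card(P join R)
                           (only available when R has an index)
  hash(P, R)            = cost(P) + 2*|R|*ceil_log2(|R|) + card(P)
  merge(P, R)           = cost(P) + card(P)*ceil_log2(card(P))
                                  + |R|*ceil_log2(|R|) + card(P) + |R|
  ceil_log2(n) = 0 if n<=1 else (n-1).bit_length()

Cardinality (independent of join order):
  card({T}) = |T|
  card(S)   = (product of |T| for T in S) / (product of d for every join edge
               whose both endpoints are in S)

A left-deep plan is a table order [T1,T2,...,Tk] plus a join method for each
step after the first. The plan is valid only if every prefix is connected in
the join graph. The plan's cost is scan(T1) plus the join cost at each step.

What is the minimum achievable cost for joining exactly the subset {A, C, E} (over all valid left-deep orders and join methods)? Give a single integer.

13200

Selinger DP over subsets of {A,C,E}:
  {A}: scan cost=500, card=500
  {C}: scan cost=200, card=200
  {E}: scan cost=400, card=400
  {AC}: card=2000; try (A,nl_idx)→4000, (C,hash)→4200, (C,nl_idx)→6500, (A,merge)→7000, (C,merge)→7300, (A,hash)→9400 …(+2); best=4000 via (A,nl_idx)
  {AE}: card=4000; try (A,nl_idx)→8000, (E,hash)→8200, (E,nl_idx)→9000, (A,merge)→9400, (E,merge)→9500, (A,hash)→9800 …(+2); best=8000 via (A,nl_idx)
  {CE}: card=8000; try (C,hash)→4000, (E,merge)→6000, (C,merge)→6200, (E,hash)→7600, (E,nl_idx)→10000, (C,nl_idx)→11600 …(+2); best=4000 via (C,hash)
  {ACE}: card=1600; try (E,hash)→13200, (C,hash)→15200, (A,hash)→21000, (E,nl_idx)→23600, (E,merge)→32000, (C,nl_idx)→41600 …(+6); best=13200 via (E,hash)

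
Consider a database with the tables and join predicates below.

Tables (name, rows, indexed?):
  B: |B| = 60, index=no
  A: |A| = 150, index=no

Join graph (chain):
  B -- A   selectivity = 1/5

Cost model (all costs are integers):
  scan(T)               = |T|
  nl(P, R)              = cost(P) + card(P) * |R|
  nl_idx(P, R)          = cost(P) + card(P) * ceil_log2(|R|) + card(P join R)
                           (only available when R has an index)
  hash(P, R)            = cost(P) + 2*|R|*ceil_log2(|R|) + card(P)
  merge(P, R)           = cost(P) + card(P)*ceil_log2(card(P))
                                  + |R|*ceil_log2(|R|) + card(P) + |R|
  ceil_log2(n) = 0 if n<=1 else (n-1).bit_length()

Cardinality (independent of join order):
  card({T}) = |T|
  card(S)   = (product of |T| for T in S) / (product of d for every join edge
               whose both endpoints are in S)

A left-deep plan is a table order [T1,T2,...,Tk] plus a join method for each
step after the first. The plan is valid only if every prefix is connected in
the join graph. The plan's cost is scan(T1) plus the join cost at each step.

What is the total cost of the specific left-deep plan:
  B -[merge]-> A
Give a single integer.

1830

step 1: scan B: cost=60, card=60
step 2: join A via merge
    card(P join A) = 60*150/(5) = 1800
    cost = 60 + 60*6 + 150*8 + 60 + 150 = 1830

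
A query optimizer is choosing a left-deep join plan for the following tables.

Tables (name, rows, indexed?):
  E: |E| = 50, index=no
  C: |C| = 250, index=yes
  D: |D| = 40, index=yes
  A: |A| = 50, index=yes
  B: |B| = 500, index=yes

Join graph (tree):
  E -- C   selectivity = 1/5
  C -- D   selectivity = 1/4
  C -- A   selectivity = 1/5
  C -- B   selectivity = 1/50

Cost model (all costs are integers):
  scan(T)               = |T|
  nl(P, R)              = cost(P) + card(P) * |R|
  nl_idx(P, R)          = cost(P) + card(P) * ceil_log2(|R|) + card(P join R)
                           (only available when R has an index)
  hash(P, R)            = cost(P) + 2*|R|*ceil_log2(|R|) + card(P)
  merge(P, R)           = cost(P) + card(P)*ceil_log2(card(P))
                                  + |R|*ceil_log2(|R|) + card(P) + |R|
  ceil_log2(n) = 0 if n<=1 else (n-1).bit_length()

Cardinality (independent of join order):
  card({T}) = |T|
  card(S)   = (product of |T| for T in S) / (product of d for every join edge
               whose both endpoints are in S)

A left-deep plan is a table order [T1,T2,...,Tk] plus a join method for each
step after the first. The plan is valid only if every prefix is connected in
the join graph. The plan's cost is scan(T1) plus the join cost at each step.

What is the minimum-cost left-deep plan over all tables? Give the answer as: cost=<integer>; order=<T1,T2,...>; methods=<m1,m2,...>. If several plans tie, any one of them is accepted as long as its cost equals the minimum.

Selinger DP (subsets sized 1..n):
  {E}: scan cost=50, card=50
  {C}: scan cost=250, card=250
  {D}: scan cost=40, card=40
  {A}: scan cost=50, card=50
  {B}: scan cost=500, card=500
  {CE}: card=2500; try (E,hash)→1100, (C,merge)→2650, (E,merge)→2850, (C,nl_idx)→2950, (C,hash)→4100, (C,nl)→12550 …(+1); best=1100 via (E,hash)
  {CD}: card=2500; try (D,hash)→980, (C,merge)→2570, (D,merge)→2780, (C,nl_idx)→2860, (C,hash)→4080, (D,nl_idx)→4250 …(+2); best=980 via (D,hash)
  {AC}: card=2500; try (A,hash)→1100, (C,merge)→2650, (A,merge)→2850, (C,nl_idx)→2950, (C,hash)→4100, (A,nl_idx)→4250 …(+2); best=1100 via (A,hash)
  {BC}: card=2500; try (C,hash)→5000, (B,nl_idx)→5000, (C,nl_idx)→7000, (B,merge)→7500, (C,merge)→7750, (B,hash)→9500 …(+2); best=5000 via (C,hash)
  {CDE}: card=25000; try (E,hash)→4080, (D,hash)→4080, (E,merge)→33830, (D,merge)→33880, (D,nl_idx)→41100, (D,nl)→101100 …(+1); best=4080 via (E,hash)
  {ACE}: card=25000; try (E,hash)→4200, (A,hash)→4200, (E,merge)→33950, (A,merge)→33950, (A,nl_idx)→41100, (E,nl)→126100 …(+1); best=4200 via (E,hash)
  {BCE}: card=25000; try (E,hash)→8100, (B,hash)→12600, (E,merge)→37850, (B,merge)→38600, (B,nl_idx)→48600, (E,nl)→130000 …(+1); best=8100 via (E,hash)
  {ACD}: card=25000; try (D,hash)→4080, (A,hash)→4080, (A,merge)→33830, (D,merge)→33880, (A,nl_idx)→40980, (D,nl_idx)→41100 …(+2); best=4080 via (D,hash)
  {BCD}: card=25000; try (D,hash)→7980, (B,hash)→12480, (D,merge)→37780, (B,merge)→38480, (D,nl_idx)→45000, (B,nl_idx)→48480 …(+2); best=7980 via (D,hash)
  {ABC}: card=25000; try (A,hash)→8100, (B,hash)→12600, (A,merge)→37850, (B,merge)→38600, (A,nl_idx)→45000, (B,nl_idx)→48600 …(+2); best=8100 via (A,hash)
  {ACDE}: card=250000; try (E,hash)→29680, (D,hash)→29680, (A,hash)→29680, (A,nl_idx)→404080, (D,nl_idx)→404200, (E,merge)→404430 …(+5); best=29680 via (E,hash)
  {BCDE}: card=250000; try (E,hash)→33580, (D,hash)→33580, (B,hash)→38080, (D,nl_idx)→408100, (E,merge)→408330, (D,merge)→408380 …(+5); best=33580 via (E,hash)
  {ABCE}: card=250000; try (E,hash)→33700, (A,hash)→33700, (B,hash)→38200, (A,nl_idx)→408100, (E,merge)→408450, (A,merge)→408450 …(+5); best=33700 via (E,hash)
  {ABCD}: card=250000; try (D,hash)→33580, (A,hash)→33580, (B,hash)→38080, (A,nl_idx)→407980, (D,nl_idx)→408100, (A,merge)→408330 …(+6); best=33580 via (D,hash)
  {ABCDE}: card=2500000; try (E,hash)→284180, (D,hash)→284180, (A,hash)→284180, (B,hash)→288680, (A,nl_idx)→4033580, (D,nl_idx)→4033700 …(+9); best=284180 via (E,hash)

cost=284180; order=B,C,A,D,E; methods=hash,hash,hash,hash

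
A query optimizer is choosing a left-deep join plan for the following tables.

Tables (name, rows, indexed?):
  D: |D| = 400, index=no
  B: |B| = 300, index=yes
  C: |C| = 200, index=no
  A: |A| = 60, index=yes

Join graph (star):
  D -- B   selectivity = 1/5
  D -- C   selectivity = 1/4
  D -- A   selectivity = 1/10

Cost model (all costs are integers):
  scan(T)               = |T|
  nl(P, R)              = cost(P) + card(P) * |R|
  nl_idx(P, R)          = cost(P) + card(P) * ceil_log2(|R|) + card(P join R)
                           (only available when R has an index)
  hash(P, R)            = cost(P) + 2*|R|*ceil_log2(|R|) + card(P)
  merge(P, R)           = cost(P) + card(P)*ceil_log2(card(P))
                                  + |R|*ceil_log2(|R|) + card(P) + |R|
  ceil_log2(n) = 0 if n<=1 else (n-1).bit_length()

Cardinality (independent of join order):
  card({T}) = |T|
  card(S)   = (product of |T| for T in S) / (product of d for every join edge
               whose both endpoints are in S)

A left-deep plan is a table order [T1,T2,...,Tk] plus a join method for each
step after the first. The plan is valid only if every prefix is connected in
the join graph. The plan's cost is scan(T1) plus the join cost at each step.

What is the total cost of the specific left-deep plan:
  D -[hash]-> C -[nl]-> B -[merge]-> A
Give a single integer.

step 1: scan D: cost=400, card=400
step 2: join C via hash
    card(P join C) = 400*200/(4) = 20000
    cost = 400 + 2*200*8 + 400 = 4000
step 3: join B via nl
    card(P join B) = 20000*300/(5) = 1200000
    cost = 4000 + 20000*300 = 6004000
step 4: join A via merge
    card(P join A) = 1200000*60/(10) = 7200000
    cost = 6004000 + 1200000*21 + 60*6 + 1200000 + 60 = 32404420

32404420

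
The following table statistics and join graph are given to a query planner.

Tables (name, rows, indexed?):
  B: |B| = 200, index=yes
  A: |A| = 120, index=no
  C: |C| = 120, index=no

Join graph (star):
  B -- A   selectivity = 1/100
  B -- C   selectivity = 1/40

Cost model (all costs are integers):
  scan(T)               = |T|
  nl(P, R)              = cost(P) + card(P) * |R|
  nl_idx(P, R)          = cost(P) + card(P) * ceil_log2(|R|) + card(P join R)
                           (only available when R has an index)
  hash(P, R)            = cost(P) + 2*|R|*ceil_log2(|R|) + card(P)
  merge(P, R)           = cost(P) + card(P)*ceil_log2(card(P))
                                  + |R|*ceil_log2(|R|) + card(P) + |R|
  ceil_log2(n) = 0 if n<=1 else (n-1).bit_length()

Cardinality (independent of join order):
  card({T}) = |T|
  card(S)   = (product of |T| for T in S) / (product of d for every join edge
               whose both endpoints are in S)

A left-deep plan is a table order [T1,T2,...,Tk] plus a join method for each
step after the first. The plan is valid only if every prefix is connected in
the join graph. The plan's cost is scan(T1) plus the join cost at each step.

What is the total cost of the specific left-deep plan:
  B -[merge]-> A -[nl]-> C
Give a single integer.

step 1: scan B: cost=200, card=200
step 2: join A via merge
    card(P join A) = 200*120/(100) = 240
    cost = 200 + 200*8 + 120*7 + 200 + 120 = 2960
step 3: join C via nl
    card(P join C) = 240*120/(40) = 720
    cost = 2960 + 240*120 = 31760

31760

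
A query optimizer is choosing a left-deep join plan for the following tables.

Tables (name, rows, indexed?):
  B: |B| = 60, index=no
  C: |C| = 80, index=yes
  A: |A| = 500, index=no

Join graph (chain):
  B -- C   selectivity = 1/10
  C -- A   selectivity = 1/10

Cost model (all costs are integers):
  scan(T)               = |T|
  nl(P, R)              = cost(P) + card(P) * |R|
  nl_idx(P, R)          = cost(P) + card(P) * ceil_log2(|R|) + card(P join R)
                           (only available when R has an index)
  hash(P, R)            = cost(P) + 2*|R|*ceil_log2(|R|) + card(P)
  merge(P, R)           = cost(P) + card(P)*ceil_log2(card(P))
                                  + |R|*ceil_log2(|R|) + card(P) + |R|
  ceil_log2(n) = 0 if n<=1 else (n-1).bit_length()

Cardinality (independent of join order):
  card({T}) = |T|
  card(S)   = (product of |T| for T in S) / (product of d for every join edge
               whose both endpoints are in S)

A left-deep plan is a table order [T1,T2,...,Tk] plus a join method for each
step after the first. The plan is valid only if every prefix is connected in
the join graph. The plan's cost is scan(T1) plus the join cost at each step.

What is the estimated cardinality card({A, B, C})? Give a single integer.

24000

Tables in S: A(500), B(60), C(80)
Edges inside S: B-C(d=10), C-A(d=10)
numerator = 500 * 60 * 80 = 2400000
denominator = 10 * 10 = 100
card(S) = 2400000 / 100 = 24000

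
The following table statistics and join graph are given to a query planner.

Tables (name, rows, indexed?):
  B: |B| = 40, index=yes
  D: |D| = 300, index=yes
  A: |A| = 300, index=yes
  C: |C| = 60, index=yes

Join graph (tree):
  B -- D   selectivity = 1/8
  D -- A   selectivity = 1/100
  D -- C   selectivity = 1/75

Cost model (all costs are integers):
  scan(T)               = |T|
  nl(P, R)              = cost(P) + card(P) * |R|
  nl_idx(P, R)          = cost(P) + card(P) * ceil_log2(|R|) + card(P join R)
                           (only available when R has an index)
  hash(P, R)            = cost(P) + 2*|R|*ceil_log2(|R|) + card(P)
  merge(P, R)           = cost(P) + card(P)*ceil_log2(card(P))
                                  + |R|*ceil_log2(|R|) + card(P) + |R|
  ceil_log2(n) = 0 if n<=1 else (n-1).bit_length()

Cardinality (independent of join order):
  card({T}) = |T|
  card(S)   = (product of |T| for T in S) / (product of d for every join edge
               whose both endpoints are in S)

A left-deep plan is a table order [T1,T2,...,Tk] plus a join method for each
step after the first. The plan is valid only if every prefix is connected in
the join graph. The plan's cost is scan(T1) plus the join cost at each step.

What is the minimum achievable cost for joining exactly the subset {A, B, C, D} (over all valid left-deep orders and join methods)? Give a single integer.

Selinger DP over subsets of {A,B,C,D}:
  {B}: scan cost=40, card=40
  {D}: scan cost=300, card=300
  {A}: scan cost=300, card=300
  {C}: scan cost=60, card=60
  {BD}: card=1500; try (B,hash)→1080, (D,nl_idx)→1900, (D,merge)→3320, (B,merge)→3580, (B,nl_idx)→3600, (D,hash)→5480 …(+2); best=1080 via (B,hash)
  {AD}: card=900; try (D,nl_idx)→3900, (A,nl_idx)→3900, (D,hash)→6000, (A,hash)→6000, (D,merge)→6300, (A,merge)→6300 …(+2); best=3900 via (D,nl_idx)
  {CD}: card=240; try (D,nl_idx)→840, (C,hash)→1320, (C,nl_idx)→2340, (D,merge)→3480, (C,merge)→3720, (D,hash)→5520 …(+2); best=840 via (D,nl_idx)
  {ABD}: card=4500; try (B,hash)→5280, (A,hash)→7980, (B,nl_idx)→13800, (B,merge)→14080, (A,nl_idx)→19080, (A,merge)→22080 …(+2); best=5280 via (B,hash)
  {BCD}: card=1200; try (B,hash)→1560, (B,merge)→3280, (C,hash)→3300, (B,nl_idx)→3480, (B,nl)→10440, (C,nl_idx)→11280 …(+2); best=1560 via (B,hash)
  {ACD}: card=720; try (A,nl_idx)→3720, (C,hash)→5520, (A,merge)→6000, (A,hash)→6480, (C,nl_idx)→10020, (C,merge)→14220 …(+2); best=3720 via (A,nl_idx)
  {ABCD}: card=3600; try (B,hash)→4920, (A,hash)→8160, (C,hash)→10500, (B,nl_idx)→11640, (B,merge)→11920, (A,nl_idx)→15960 …(+6); best=4920 via (B,hash)

4920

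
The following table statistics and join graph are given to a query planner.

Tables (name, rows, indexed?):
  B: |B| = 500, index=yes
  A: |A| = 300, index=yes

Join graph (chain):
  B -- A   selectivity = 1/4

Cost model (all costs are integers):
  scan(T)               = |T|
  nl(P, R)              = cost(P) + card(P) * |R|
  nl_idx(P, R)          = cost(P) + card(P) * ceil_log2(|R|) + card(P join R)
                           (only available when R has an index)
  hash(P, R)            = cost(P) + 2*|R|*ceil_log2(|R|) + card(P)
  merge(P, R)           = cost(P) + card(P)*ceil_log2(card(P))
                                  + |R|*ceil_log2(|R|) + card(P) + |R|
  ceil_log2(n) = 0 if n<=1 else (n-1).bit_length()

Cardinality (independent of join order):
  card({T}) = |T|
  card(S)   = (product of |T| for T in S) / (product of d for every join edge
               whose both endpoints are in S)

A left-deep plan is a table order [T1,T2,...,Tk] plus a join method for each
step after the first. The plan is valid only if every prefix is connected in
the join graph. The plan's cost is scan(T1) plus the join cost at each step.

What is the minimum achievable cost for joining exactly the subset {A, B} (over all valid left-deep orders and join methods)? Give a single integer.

6400

Selinger DP over subsets of {A,B}:
  {B}: scan cost=500, card=500
  {A}: scan cost=300, card=300
  {AB}: card=37500; try (A,hash)→6400, (B,merge)→8300, (A,merge)→8500, (B,hash)→9600, (B,nl_idx)→40500, (A,nl_idx)→42500 …(+2); best=6400 via (A,hash)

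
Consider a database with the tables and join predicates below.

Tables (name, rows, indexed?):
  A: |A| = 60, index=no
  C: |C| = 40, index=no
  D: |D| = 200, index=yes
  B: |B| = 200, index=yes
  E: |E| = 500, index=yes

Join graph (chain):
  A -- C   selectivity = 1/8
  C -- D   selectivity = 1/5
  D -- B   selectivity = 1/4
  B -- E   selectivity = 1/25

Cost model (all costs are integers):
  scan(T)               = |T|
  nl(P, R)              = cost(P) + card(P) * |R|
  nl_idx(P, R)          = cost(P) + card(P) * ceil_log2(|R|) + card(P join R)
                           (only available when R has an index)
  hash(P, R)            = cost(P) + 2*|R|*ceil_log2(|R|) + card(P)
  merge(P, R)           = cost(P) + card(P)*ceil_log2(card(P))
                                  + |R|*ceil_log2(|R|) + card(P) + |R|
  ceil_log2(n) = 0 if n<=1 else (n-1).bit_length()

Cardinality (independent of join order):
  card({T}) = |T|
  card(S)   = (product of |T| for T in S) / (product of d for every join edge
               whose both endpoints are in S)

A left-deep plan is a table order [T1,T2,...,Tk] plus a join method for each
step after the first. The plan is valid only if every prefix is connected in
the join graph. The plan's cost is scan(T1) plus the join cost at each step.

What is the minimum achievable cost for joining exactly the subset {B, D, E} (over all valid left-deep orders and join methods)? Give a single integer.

11400

Selinger DP over subsets of {B,D,E}:
  {D}: scan cost=200, card=200
  {B}: scan cost=200, card=200
  {E}: scan cost=500, card=500
  {BD}: card=10000; try (D,hash)→3600, (B,hash)→3600, (D,merge)→3800, (B,merge)→3800, (D,nl_idx)→11800, (B,nl_idx)→11800 …(+2); best=3600 via (D,hash)
  {BE}: card=4000; try (B,hash)→4200, (E,nl_idx)→6000, (E,merge)→7000, (B,merge)→7300, (B,nl_idx)→8500, (E,hash)→9400 …(+2); best=4200 via (B,hash)
  {BDE}: card=200000; try (D,hash)→11400, (E,hash)→22600, (D,merge)→58000, (E,merge)→158600, (D,nl_idx)→236200, (E,nl_idx)→293600 …(+2); best=11400 via (D,hash)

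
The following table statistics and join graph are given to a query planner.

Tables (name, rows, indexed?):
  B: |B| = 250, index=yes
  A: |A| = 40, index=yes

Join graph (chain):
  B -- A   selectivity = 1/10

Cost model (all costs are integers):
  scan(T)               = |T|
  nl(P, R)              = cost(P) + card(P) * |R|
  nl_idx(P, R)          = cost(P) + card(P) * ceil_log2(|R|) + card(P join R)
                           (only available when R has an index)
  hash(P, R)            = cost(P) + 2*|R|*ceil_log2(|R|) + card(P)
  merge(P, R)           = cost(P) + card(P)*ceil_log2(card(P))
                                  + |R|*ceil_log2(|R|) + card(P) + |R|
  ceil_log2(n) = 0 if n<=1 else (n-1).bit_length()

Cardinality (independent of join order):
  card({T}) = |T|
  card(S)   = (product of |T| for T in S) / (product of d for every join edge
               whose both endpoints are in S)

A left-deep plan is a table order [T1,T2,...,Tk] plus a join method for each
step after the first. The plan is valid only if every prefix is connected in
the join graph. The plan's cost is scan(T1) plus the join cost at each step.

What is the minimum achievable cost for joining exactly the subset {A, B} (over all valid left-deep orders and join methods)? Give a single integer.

980

Selinger DP over subsets of {A,B}:
  {B}: scan cost=250, card=250
  {A}: scan cost=40, card=40
  {AB}: card=1000; try (A,hash)→980, (B,nl_idx)→1360, (B,merge)→2570, (A,nl_idx)→2750, (A,merge)→2780, (B,hash)→4080 …(+2); best=980 via (A,hash)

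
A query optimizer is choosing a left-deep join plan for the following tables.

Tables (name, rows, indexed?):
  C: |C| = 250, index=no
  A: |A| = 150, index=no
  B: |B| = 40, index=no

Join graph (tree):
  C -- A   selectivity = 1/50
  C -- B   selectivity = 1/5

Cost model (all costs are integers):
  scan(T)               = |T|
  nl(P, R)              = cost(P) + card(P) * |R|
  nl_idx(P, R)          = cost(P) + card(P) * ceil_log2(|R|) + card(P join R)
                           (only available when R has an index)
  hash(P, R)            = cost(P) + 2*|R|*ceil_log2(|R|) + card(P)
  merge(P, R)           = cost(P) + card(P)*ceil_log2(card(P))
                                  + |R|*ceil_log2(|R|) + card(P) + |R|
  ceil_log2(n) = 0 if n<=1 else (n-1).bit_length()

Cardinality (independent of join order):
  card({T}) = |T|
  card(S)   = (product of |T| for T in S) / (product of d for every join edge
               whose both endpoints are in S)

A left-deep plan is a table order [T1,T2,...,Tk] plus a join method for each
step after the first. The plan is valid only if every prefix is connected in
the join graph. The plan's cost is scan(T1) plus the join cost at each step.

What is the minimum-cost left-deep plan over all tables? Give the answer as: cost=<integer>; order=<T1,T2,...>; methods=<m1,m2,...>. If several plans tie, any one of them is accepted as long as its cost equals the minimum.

cost=4130; order=C,A,B; methods=hash,hash

Selinger DP (subsets sized 1..n):
  {C}: scan cost=250, card=250
  {A}: scan cost=150, card=150
  {B}: scan cost=40, card=40
  {AC}: card=750; try (A,hash)→2900, (C,merge)→3750, (A,merge)→3850, (C,hash)→4300, (C,nl)→37650, (A,nl)→37750; best=2900 via (A,hash)
  {BC}: card=2000; try (B,hash)→980, (C,merge)→2570, (B,merge)→2780, (C,hash)→4080, (C,nl)→10040, (B,nl)→10250; best=980 via (B,hash)
  {ABC}: card=6000; try (B,hash)→4130, (A,hash)→5380, (B,merge)→11430, (A,merge)→26330, (B,nl)→32900, (A,nl)→300980; best=4130 via (B,hash)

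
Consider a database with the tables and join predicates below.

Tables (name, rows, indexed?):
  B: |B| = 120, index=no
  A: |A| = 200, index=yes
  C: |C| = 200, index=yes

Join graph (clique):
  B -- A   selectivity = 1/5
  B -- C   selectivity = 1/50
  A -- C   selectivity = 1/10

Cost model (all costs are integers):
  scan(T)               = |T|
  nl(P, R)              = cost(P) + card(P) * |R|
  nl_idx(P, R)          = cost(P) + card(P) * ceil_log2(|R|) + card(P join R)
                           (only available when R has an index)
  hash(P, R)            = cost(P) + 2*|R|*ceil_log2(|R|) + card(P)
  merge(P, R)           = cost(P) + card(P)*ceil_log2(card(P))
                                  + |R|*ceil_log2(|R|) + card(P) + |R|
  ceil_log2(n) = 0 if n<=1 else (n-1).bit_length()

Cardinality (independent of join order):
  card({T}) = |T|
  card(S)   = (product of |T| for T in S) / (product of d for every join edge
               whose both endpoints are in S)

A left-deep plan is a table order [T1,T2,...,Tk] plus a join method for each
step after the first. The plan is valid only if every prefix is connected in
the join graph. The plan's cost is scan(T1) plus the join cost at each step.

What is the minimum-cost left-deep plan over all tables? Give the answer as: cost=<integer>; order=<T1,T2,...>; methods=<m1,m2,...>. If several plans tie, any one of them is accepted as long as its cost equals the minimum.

Selinger DP (subsets sized 1..n):
  {B}: scan cost=120, card=120
  {A}: scan cost=200, card=200
  {C}: scan cost=200, card=200
  {AB}: card=4800; try (B,hash)→2080, (A,merge)→2880, (B,merge)→2960, (A,hash)→3440, (A,nl_idx)→5880, (A,nl)→24120 …(+1); best=2080 via (B,hash)
  {BC}: card=480; try (C,nl_idx)→1560, (B,hash)→2080, (C,merge)→2880, (B,merge)→2960, (C,hash)→3440, (C,nl)→24120 …(+1); best=1560 via (C,nl_idx)
  {AC}: card=4000; try (C,hash)→3600, (A,hash)→3600, (C,merge)→3800, (A,merge)→3800, (C,nl_idx)→5800, (A,nl_idx)→5800 …(+2); best=3600 via (C,hash)
  {ABC}: card=1920; try (A,hash)→5240, (A,nl_idx)→7320, (A,merge)→8160, (B,hash)→9280, (C,hash)→10080, (C,nl_idx)→42400 …(+5); best=5240 via (A,hash)

cost=5240; order=B,C,A; methods=nl_idx,hash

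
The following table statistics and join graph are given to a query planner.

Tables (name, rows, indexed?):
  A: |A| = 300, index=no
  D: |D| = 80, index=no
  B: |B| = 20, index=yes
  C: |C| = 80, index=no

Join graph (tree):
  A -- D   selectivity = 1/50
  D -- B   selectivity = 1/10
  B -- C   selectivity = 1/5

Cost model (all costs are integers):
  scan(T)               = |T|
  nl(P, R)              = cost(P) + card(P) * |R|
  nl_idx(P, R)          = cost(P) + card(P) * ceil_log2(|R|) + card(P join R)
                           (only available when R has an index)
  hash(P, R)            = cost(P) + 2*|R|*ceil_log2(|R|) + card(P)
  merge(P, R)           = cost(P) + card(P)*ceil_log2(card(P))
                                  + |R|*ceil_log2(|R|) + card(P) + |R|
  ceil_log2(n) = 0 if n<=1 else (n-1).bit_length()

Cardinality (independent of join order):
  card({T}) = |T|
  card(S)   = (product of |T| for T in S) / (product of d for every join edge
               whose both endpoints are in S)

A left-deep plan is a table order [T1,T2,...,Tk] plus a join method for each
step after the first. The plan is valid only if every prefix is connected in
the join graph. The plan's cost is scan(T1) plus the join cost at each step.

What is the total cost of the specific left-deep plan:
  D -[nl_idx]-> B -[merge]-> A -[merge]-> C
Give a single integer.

step 1: scan D: cost=80, card=80
step 2: join B via nl_idx
    card(P join B) = 80*20/(10) = 160
    cost = 80 + 80*5 + 160 = 640
step 3: join A via merge
    card(P join A) = 160*300/(50) = 960
    cost = 640 + 160*8 + 300*9 + 160 + 300 = 5080
step 4: join C via merge
    card(P join C) = 960*80/(5) = 15360
    cost = 5080 + 960*10 + 80*7 + 960 + 80 = 16280

16280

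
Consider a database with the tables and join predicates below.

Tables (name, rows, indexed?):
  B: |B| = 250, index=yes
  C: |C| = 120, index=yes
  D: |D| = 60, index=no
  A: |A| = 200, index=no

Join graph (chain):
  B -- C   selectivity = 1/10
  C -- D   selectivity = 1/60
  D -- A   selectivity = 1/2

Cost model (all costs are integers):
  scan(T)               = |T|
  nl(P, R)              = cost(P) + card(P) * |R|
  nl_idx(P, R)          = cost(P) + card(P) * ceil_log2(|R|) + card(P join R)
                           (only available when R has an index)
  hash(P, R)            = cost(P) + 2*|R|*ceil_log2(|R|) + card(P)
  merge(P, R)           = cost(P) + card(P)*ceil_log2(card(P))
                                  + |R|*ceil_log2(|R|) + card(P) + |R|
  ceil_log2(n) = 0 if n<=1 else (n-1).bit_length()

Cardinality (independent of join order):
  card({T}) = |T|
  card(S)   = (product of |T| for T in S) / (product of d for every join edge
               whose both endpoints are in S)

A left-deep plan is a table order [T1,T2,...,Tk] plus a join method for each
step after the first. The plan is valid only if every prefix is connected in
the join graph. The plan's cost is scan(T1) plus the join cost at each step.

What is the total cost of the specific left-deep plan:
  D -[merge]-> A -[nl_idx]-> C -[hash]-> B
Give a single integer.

step 1: scan D: cost=60, card=60
step 2: join A via merge
    card(P join A) = 60*200/(2) = 6000
    cost = 60 + 60*6 + 200*8 + 60 + 200 = 2280
step 3: join C via nl_idx
    card(P join C) = 6000*120/(60) = 12000
    cost = 2280 + 6000*7 + 12000 = 56280
step 4: join B via hash
    card(P join B) = 12000*250/(10) = 300000
    cost = 56280 + 2*250*8 + 12000 = 72280

72280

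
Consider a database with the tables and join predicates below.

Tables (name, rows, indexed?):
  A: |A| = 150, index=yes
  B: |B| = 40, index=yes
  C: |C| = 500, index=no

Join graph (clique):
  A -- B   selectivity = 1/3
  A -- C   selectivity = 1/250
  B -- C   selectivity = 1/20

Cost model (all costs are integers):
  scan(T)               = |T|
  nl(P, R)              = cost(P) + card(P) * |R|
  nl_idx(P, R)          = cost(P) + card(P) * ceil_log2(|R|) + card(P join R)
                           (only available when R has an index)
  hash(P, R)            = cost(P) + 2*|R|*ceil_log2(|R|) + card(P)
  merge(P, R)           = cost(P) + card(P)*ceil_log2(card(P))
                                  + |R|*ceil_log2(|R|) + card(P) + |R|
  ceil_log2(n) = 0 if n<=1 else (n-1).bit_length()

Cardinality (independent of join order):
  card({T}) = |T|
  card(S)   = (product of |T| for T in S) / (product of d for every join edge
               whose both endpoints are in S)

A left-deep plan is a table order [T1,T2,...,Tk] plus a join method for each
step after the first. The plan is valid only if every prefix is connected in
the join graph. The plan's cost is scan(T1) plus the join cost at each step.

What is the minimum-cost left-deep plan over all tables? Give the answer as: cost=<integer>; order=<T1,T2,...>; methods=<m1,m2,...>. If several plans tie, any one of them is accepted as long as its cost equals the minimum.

Selinger DP (subsets sized 1..n):
  {A}: scan cost=150, card=150
  {B}: scan cost=40, card=40
  {C}: scan cost=500, card=500
  {AB}: card=2000; try (B,hash)→780, (A,merge)→1670, (B,merge)→1780, (A,nl_idx)→2360, (A,hash)→2480, (B,nl_idx)→3050 …(+2); best=780 via (B,hash)
  {AC}: card=300; try (A,hash)→3400, (A,nl_idx)→4800, (C,merge)→6500, (A,merge)→6850, (C,hash)→9300, (C,nl)→75150 …(+1); best=3400 via (A,hash)
  {BC}: card=1000; try (B,hash)→1480, (B,nl_idx)→4500, (C,merge)→5320, (B,merge)→5780, (C,hash)→9080, (C,nl)→20040 …(+1); best=1480 via (B,hash)
  {ABC}: card=200; try (B,hash)→4180, (A,hash)→4880, (B,nl_idx)→5400, (B,merge)→6680, (A,nl_idx)→9680, (C,hash)→11780 …(+5); best=4180 via (B,hash)

cost=4180; order=C,A,B; methods=hash,hash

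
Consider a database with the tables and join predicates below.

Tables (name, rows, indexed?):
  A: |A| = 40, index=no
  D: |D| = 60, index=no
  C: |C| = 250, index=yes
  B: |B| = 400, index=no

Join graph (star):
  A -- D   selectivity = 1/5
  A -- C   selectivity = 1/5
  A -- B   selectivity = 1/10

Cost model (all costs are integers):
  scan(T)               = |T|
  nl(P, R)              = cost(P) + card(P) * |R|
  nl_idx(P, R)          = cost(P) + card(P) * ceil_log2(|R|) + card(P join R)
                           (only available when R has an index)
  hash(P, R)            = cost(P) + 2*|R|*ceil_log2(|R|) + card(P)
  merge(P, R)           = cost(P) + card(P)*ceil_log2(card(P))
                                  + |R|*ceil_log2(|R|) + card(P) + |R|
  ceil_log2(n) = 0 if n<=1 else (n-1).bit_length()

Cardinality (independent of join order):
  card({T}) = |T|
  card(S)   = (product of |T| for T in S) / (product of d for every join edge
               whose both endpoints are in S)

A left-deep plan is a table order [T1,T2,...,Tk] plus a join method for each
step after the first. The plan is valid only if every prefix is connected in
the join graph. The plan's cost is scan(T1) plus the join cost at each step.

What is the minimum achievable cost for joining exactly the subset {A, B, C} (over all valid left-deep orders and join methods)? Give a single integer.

Selinger DP over subsets of {A,B,C}:
  {A}: scan cost=40, card=40
  {C}: scan cost=250, card=250
  {B}: scan cost=400, card=400
  {AC}: card=2000; try (A,hash)→980, (C,nl_idx)→2360, (C,merge)→2570, (A,merge)→2780, (C,hash)→4080, (C,nl)→10040 …(+1); best=980 via (A,hash)
  {AB}: card=1600; try (A,hash)→1280, (B,merge)→4320, (A,merge)→4680, (B,hash)→7280, (B,nl)→16040, (A,nl)→16400; best=1280 via (A,hash)
  {ABC}: card=80000; try (C,hash)→6880, (B,hash)→10180, (C,merge)→22730, (B,merge)→28980, (C,nl_idx)→94080, (C,nl)→401280 …(+1); best=6880 via (C,hash)

6880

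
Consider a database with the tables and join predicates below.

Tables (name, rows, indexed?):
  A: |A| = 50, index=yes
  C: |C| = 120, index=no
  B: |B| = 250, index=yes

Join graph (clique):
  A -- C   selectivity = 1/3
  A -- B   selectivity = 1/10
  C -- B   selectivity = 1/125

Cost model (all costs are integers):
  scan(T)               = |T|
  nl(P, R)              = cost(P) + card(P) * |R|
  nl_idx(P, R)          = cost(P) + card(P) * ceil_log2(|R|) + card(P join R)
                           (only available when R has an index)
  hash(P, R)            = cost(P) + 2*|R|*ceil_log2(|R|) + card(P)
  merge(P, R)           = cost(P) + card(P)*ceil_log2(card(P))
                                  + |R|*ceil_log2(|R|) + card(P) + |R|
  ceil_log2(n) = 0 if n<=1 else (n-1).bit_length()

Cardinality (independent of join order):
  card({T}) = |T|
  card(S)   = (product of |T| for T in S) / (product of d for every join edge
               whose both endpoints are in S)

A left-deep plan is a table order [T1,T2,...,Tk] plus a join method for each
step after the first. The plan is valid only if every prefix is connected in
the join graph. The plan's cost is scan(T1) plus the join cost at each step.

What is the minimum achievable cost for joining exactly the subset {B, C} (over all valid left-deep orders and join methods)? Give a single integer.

1320

Selinger DP over subsets of {B,C}:
  {C}: scan cost=120, card=120
  {B}: scan cost=250, card=250
  {BC}: card=240; try (B,nl_idx)→1320, (C,hash)→2180, (B,merge)→3330, (C,merge)→3460, (B,hash)→4240, (B,nl)→30120 …(+1); best=1320 via (B,nl_idx)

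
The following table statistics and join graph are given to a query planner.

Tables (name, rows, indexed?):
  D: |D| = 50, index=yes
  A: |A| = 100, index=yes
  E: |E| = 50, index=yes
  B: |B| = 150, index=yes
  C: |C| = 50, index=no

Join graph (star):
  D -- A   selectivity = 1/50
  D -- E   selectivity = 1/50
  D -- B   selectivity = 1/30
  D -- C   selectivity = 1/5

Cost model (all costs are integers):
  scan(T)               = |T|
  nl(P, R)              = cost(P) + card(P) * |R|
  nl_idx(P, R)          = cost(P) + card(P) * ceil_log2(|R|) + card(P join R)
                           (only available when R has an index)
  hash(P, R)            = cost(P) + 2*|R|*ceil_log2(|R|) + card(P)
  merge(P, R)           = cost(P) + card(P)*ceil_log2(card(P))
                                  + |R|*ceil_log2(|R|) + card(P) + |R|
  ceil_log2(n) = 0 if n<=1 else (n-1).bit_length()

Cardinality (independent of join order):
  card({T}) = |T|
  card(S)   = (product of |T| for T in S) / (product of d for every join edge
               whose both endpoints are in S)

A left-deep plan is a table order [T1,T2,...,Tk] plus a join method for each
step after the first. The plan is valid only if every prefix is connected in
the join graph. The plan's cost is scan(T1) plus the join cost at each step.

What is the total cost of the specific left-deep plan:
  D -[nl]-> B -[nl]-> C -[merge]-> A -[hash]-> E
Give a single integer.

58950

step 1: scan D: cost=50, card=50
step 2: join B via nl
    card(P join B) = 50*150/(30) = 250
    cost = 50 + 50*150 = 7550
step 3: join C via nl
    card(P join C) = 250*50/(5) = 2500
    cost = 7550 + 250*50 = 20050
step 4: join A via merge
    card(P join A) = 2500*100/(50) = 5000
    cost = 20050 + 2500*12 + 100*7 + 2500 + 100 = 53350
step 5: join E via hash
    card(P join E) = 5000*50/(50) = 5000
    cost = 53350 + 2*50*6 + 5000 = 58950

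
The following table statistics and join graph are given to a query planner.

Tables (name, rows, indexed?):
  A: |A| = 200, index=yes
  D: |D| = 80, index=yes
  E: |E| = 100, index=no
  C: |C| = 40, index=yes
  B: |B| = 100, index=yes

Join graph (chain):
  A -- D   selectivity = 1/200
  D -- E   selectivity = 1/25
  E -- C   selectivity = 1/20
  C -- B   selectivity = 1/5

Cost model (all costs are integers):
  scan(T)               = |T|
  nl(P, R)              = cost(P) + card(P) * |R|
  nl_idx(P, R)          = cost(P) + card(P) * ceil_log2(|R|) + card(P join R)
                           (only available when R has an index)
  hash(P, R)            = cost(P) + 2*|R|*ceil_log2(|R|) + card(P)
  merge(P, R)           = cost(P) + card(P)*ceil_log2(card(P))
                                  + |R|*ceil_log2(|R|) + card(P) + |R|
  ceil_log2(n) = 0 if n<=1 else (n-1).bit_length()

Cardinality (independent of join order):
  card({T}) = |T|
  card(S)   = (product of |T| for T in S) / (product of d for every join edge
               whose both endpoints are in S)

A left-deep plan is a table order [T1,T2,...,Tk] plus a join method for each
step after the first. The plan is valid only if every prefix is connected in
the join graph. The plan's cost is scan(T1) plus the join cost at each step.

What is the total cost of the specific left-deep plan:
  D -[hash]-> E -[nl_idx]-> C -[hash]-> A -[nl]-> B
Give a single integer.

71960

step 1: scan D: cost=80, card=80
step 2: join E via hash
    card(P join E) = 80*100/(25) = 320
    cost = 80 + 2*100*7 + 80 = 1560
step 3: join C via nl_idx
    card(P join C) = 320*40/(20) = 640
    cost = 1560 + 320*6 + 640 = 4120
step 4: join A via hash
    card(P join A) = 640*200/(200) = 640
    cost = 4120 + 2*200*8 + 640 = 7960
step 5: join B via nl
    card(P join B) = 640*100/(5) = 12800
    cost = 7960 + 640*100 = 71960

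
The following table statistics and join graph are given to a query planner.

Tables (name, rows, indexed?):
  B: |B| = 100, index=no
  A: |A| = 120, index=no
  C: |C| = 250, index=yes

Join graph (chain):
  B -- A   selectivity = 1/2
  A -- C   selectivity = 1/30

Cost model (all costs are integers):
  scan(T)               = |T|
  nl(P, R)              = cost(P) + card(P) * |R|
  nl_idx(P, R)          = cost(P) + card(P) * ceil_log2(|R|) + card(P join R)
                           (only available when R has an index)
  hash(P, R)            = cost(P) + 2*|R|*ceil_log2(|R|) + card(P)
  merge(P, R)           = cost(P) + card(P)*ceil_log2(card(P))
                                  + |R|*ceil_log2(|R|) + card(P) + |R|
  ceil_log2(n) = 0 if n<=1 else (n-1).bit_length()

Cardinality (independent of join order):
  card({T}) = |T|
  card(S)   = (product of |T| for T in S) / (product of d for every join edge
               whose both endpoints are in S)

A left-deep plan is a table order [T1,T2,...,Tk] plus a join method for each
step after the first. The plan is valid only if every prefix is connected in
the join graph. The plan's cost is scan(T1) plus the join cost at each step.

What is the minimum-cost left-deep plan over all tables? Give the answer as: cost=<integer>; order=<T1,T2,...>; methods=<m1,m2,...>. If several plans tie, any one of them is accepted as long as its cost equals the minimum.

cost=4480; order=A,C,B; methods=nl_idx,hash

Selinger DP (subsets sized 1..n):
  {B}: scan cost=100, card=100
  {A}: scan cost=120, card=120
  {C}: scan cost=250, card=250
  {AB}: card=6000; try (B,hash)→1640, (A,merge)→1860, (B,merge)→1880, (A,hash)→1880, (A,nl)→12100, (B,nl)→12120; best=1640 via (B,hash)
  {AC}: card=1000; try (C,nl_idx)→2080, (A,hash)→2180, (C,merge)→3330, (A,merge)→3460, (C,hash)→4240, (C,nl)→30120 …(+1); best=2080 via (C,nl_idx)
  {ABC}: card=50000; try (B,hash)→4480, (C,hash)→11640, (B,merge)→13880, (C,merge)→87890, (C,nl_idx)→99640, (B,nl)→102080 …(+1); best=4480 via (B,hash)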